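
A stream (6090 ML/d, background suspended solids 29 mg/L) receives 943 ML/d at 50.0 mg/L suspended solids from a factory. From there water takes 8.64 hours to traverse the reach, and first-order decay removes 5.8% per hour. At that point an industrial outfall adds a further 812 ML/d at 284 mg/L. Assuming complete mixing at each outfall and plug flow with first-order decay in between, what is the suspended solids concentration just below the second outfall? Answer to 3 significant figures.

46.4 mg/L

Flow-weighted average: C = (6090·29.00 + 943.0·50.00) / 7033 = 223800/7033 = 31.82 mg/L; combined flow 7033 ML/d.
5.8%/h lost → k = −ln(1 − 0.058) = 0.05975 h⁻¹.
After decay, C = 31.82 × e^(−kt) = 31.82 × 0.5968 = 18.99 mg/L.
Second outfall: C = (7033·18.99 + 812.0·284.0)/7845 = 46.42 mg/L.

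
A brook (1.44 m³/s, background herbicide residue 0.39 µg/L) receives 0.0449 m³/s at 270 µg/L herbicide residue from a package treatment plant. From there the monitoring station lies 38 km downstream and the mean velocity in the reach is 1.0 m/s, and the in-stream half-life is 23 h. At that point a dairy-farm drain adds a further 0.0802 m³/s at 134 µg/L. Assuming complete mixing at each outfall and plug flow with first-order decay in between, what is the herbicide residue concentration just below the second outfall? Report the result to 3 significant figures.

Flow-weighted average: C = (1.440·0.3900 + 0.04490·270.0) / 1.485 = 12.68/1.485 = 8.542 µg/L; combined flow 1.485 m³/s.
Travel time t = 38·1000 / 1.0 = 38000 s = 10.56 h.
Half-life 23 h → k = ln 2 / 23 = 0.03014 h⁻¹ = 0.7233 d⁻¹.
Decay over the reach: 8.542·exp(−kt) = 8.542·0.7275 = 6.215 µg/L.
At the second outfall, C = (1.485·6.215 + 0.08020·134.0) / (1.485 + 0.08020) = 12.76 µg/L.

12.8 µg/L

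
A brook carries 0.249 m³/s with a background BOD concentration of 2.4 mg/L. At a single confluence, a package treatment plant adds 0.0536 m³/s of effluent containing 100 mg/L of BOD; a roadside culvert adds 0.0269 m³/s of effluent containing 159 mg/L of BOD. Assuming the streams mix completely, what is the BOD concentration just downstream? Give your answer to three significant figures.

31.1 mg/L

Mixed concentration C = ΣQC/ΣQ = (0.2490·2.400 + 0.05360·100.0 + 0.02690·159.0) / 0.3295 = 10.23/0.3295 = 31.06 mg/L.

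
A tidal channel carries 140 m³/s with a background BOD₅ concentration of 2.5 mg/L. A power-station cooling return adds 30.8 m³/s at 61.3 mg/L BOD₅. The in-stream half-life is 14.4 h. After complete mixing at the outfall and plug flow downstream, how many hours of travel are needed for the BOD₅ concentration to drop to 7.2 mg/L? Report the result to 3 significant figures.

12.4 h

Conservation of mass: C = (140.0·2.500 + 30.80·61.30) / 170.8 = 2238/170.8 = 13.10 mg/L.
Half-life 14.4 h → k = ln 2 / 14.4 = 0.04814 h⁻¹ = 1.155 d⁻¹.
13.10·exp(−k·t) = 7.2 → t = ln(13.10/7.2)/k = 44780 s = 12.44 h.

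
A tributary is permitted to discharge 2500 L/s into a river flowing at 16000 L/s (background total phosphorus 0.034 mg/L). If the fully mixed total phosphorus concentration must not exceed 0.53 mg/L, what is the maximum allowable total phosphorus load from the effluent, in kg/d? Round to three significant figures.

Mass balance at the limit: 16000·0.03400 + 2500·Cₑ = 18500·0.53 → Cₑ = 3.704 mg/L.
2500 L/s = 2.500 m³/s. Load = 2.500 m³/s × 3.704 g/m³ × 86 400 s/d = 800.2 kg/d.

800 kg/d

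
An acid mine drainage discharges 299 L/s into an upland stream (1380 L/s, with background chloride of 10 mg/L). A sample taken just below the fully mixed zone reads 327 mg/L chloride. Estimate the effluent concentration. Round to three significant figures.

Mass balance: 1380·10.00 + 299.0·Cₑ = 1679·327.0
→ Cₑ = (1679·327.0 − 1380·10.00) / 299.0 = 1790 mg/L.

1790 mg/L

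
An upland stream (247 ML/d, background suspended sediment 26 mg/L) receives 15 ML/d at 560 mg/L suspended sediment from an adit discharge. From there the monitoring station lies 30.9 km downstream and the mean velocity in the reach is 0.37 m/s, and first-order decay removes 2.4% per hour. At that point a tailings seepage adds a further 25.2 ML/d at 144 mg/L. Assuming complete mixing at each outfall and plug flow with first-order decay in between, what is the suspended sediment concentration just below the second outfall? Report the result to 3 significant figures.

42.0 mg/L

Conservation of mass: C = (247.0·26.00 + 15.00·560.0) / 262.0 = 14820/262.0 = 56.57 mg/L; combined flow 262.0 ML/d.
Travel time t = 30.9·1000 / 0.37 = 83510 s = 23.20 h.
2.4%/h lost → k = −ln(1 − 0.024) = 0.02429 h⁻¹.
First-order decay: C = 56.57·exp(−k·t) = 56.57·0.5692 = 32.20 mg/L.
At the second outfall, C = (262.0·32.20 + 25.20·144.0) / (262.0 + 25.20) = 42.01 mg/L.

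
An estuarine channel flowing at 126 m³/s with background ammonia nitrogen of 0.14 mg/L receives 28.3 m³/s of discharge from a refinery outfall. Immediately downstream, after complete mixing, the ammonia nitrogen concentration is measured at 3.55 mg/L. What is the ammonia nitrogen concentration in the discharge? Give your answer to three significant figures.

18.7 mg/L

Mass balance: 126.0·0.1400 + 28.30·Cₑ = 154.3·3.550
→ Cₑ = (154.3·3.550 − 126.0·0.1400) / 28.30 = 18.73 mg/L.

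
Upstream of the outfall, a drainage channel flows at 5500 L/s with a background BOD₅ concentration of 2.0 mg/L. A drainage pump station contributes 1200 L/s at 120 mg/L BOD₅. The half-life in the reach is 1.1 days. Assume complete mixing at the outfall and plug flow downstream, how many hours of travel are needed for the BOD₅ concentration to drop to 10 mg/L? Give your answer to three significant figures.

31.9 h

Conservation of mass: C = (5500·2.000 + 1200·120.0) / 6700 = 155000/6700 = 23.13 mg/L.
Half-life 1.1 d → k = ln 2 / 1.1 = 0.6301 d⁻¹.
23.13·exp(−k·t) = 10 → t = ln(23.13/10)/k = 115000 s = 31.94 h.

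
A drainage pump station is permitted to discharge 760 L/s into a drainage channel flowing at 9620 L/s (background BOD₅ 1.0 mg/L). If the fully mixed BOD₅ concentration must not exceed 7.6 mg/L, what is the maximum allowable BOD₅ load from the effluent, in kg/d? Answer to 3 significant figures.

5980 kg/d

Mass balance at the limit: 9620·1.000 + 760.0·Cₑ = 10380·7.6 → Cₑ = 91.14 mg/L.
760.0 L/s = 0.7600 m³/s. Load = 0.7600 m³/s × 91.14 g/m³ × 86 400 s/d = 5985 kg/d.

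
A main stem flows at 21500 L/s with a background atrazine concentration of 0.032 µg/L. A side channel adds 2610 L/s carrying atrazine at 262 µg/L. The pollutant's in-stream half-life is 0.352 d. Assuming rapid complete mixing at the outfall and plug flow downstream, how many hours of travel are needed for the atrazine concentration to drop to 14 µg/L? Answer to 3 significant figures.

Mass balance: C = (21500·0.03200 + 2610·262.0) / 24110 = 684500/24110 = 28.39 µg/L.
Half-life 0.352 d → k = ln 2 / 0.352 = 1.969 d⁻¹.
28.39·exp(−k·t) = 14 → t = ln(28.39/14)/k = 31020 s = 8.617 h.

8.62 h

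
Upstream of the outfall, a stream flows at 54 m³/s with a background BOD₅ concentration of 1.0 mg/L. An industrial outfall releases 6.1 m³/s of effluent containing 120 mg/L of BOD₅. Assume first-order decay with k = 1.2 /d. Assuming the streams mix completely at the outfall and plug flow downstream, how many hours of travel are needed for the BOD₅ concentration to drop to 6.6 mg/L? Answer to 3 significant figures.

13.7 h

Mixed concentration C = ΣQC/ΣQ = (54.00·1.000 + 6.100·120.0) / 60.10 = 786.0/60.10 = 13.08 mg/L.
13.08·exp(−k·t) = 6.6 → t = ln(13.08/6.6)/k = 49240 s = 13.68 h.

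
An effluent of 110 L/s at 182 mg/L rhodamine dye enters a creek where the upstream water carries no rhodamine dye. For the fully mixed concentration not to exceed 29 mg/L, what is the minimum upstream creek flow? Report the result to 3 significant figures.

Set C_mix = 29: (Q·0 + 110.0·182.0) / (Q + 110.0) = 29
→ Q = 110.0·(182.0 − 29)/(29 − 0) = 580.3 L/s.

580 L/s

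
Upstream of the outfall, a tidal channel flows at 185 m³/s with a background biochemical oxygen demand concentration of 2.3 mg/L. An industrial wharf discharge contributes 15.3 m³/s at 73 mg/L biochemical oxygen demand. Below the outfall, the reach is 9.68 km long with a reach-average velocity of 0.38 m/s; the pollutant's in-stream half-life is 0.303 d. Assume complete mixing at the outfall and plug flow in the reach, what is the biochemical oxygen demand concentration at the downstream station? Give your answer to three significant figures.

3.92 mg/L

Conservation of mass: C = (185.0·2.300 + 15.30·73.00) / 200.3 = 1542/200.3 = 7.700 mg/L.
Travel time t = 9.68·1000 / 0.38 = 25470 s = 7.076 h.
Half-life 0.303 d → k = ln 2 / 0.303 = 2.288 d⁻¹.
First-order decay: C = 7.700·exp(−k·t) = 7.700·0.5094 = 3.923 mg/L.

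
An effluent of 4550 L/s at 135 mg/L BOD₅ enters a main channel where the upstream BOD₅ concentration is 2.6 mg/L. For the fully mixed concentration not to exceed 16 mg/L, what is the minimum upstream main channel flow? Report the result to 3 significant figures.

Set C_mix = 16: (Q·2.600 + 4550·135.0) / (Q + 4550) = 16
→ Q = 4550·(135.0 − 16)/(16 − 2.600) = 40410 L/s.

40400 L/s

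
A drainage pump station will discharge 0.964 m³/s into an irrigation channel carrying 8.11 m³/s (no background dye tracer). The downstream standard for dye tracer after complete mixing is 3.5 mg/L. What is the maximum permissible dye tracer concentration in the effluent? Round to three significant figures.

32.9 mg/L

At the limit, (Qr·Cr + Qe·Cₑ)/(Qr + Qe) = 3.5:
Cₑ = (9.074·3.5 − 8.110·0) / 0.9640 = 32.95 mg/L.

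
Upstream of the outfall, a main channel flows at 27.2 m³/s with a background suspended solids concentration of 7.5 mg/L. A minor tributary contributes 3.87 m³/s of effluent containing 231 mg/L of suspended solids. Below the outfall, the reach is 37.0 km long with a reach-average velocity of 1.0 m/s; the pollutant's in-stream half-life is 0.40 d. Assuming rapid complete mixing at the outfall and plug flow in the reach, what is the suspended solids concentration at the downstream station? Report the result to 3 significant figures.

Mixed concentration C = ΣQC/ΣQ = (27.20·7.500 + 3.870·231.0) / 31.07 = 1098/31.07 = 35.34 mg/L.
Travel time t = 37.0·1000 / 1.0 = 37000 s = 10.28 h.
Half-life 0.40 d → k = ln 2 / 0.40 = 1.733 d⁻¹.
Applying C = C₀e^(−kt): 35.34 × 0.4761 = 16.83 mg/L.

16.8 mg/L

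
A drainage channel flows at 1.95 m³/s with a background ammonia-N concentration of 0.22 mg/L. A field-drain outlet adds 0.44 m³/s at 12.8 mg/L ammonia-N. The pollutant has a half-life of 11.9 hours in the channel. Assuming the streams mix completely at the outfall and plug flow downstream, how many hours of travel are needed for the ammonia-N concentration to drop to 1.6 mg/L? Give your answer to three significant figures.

7.91 h

After mixing, C = (1.950·0.2200 + 0.4400·12.80) / 2.390 = 6.061/2.390 = 2.536 mg/L.
Half-life 11.9 h → k = ln 2 / 11.9 = 0.05825 h⁻¹ = 1.398 d⁻¹.
2.536·exp(−k·t) = 1.6 → t = ln(2.536/1.6)/k = 28470 s = 7.907 h.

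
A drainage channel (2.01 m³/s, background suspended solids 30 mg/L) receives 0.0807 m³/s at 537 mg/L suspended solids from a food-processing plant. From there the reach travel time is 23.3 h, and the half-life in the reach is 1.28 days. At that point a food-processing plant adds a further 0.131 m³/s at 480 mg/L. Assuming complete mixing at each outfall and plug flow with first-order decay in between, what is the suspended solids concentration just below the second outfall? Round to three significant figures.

Conservation of mass: C = (2.010·30.00 + 0.08070·537.0) / 2.091 = 103.6/2.091 = 49.57 mg/L; combined flow 2.091 m³/s.
Half-life 1.28 d → k = ln 2 / 1.28 = 0.5415 d⁻¹.
After decay, C = 49.57 × e^(−kt) = 49.57 × 0.5911 = 29.30 mg/L.
At the second outfall, C = (2.091·29.30 + 0.1310·480.0) / (2.091 + 0.1310) = 55.88 mg/L.

55.9 mg/L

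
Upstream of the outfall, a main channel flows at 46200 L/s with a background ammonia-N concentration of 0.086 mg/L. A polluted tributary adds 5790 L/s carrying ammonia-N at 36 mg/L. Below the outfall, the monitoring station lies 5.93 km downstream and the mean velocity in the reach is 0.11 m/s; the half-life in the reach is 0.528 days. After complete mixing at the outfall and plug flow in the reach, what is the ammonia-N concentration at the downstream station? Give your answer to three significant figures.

Conservation of mass: C = (46200·0.08600 + 5790·36.00) / 51990 = 212400/51990 = 4.086 mg/L.
Travel time t = 5.93·1000 / 0.11 = 53910 s = 14.97 h.
Half-life 0.528 d → k = ln 2 / 0.528 = 1.313 d⁻¹.
After decay, C = 4.086 × e^(−kt) = 4.086 × 0.4408 = 1.801 mg/L.

1.80 mg/L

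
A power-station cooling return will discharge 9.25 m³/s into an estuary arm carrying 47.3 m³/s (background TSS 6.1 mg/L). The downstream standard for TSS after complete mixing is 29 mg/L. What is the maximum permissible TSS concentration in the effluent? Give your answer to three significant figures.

At the limit, (Qr·Cr + Qe·Cₑ)/(Qr + Qe) = 29:
Cₑ = (56.55·29 − 47.30·6.100) / 9.250 = 146.1 mg/L.

146 mg/L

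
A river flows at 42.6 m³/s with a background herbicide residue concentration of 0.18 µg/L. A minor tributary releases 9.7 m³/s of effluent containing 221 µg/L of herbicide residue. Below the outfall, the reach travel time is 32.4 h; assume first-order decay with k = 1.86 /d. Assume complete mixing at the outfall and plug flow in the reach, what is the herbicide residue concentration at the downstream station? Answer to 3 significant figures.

Flow-weighted average: C = (42.60·0.1800 + 9.700·221.0) / 52.30 = 2151/52.30 = 41.14 µg/L.
Applying C = C₀e^(−kt): 41.14 × 0.08119 = 3.340 µg/L.

3.34 µg/L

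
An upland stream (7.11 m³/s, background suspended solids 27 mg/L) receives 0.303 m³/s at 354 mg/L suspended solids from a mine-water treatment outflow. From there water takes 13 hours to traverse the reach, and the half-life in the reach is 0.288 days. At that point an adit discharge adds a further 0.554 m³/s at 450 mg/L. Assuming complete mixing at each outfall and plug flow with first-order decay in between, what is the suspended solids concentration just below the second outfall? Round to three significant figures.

Mixed concentration C = ΣQC/ΣQ = (7.110·27.00 + 0.3030·354.0) / 7.413 = 299.2/7.413 = 40.37 mg/L; combined flow 7.413 m³/s.
Half-life 0.288 d → k = ln 2 / 0.288 = 2.407 d⁻¹.
First-order decay: C = 40.37·exp(−k·t) = 40.37·0.2715 = 10.96 mg/L.
Second outfall: C = (7.413·10.96 + 0.5540·450.0)/7.967 = 41.49 mg/L.

41.5 mg/L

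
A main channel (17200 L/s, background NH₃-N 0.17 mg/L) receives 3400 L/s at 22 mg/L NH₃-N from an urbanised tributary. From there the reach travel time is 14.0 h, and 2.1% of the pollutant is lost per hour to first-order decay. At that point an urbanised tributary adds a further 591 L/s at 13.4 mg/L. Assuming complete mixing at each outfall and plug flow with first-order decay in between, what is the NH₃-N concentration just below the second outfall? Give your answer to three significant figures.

Conservation of mass: C = (17200·0.1700 + 3400·22.00) / 20600 = 77720/20600 = 3.773 mg/L; combined flow 20600 L/s.
2.1%/h lost → k = −ln(1 − 0.021) = 0.02122 h⁻¹.
Applying C = C₀e^(−kt): 3.773 × 0.7429 = 2.803 mg/L.
At the second outfall, C = (20600·2.803 + 591.0·13.40) / (20600 + 591.0) = 3.099 mg/L.

3.10 mg/L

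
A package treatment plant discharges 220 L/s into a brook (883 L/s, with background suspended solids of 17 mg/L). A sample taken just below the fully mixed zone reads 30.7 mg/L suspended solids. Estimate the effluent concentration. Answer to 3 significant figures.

Mass balance: 883.0·17.00 + 220.0·Cₑ = 1103·30.70
→ Cₑ = (1103·30.70 − 883.0·17.00) / 220.0 = 85.69 mg/L.

85.7 mg/L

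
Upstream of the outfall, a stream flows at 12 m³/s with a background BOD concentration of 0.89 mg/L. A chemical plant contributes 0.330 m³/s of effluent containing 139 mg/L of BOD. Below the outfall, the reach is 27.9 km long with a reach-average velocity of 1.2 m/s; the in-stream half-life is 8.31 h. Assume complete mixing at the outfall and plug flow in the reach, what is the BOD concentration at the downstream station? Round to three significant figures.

2.68 mg/L

Conservation of mass: C = (12.00·0.8900 + 0.3300·139.0) / 12.33 = 56.55/12.33 = 4.586 mg/L.
Travel time t = 27.9·1000 / 1.2 = 23250 s = 6.458 h.
Half-life 8.31 h → k = ln 2 / 8.31 = 0.08341 h⁻¹ = 2.002 d⁻¹.
First-order decay: C = 4.586·exp(−k·t) = 4.586·0.5835 = 2.676 mg/L.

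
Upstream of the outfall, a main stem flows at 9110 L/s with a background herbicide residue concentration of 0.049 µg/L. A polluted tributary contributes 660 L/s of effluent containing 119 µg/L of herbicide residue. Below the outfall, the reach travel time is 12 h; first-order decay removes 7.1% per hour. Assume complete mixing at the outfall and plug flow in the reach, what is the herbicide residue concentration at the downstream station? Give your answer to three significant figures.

3.34 µg/L

Mass balance: C = (9110·0.04900 + 660.0·119.0) / 9770 = 78990/9770 = 8.085 µg/L.
7.1%/h lost → k = −ln(1 − 0.071) = 0.07365 h⁻¹.
Applying C = C₀e^(−kt): 8.085 × 0.4132 = 3.341 µg/L.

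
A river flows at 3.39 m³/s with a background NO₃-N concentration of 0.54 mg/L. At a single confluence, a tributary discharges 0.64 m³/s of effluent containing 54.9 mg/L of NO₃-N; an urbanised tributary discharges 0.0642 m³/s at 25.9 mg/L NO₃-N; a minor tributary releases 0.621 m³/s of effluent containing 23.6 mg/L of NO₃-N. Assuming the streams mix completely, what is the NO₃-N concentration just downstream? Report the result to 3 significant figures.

11.3 mg/L

Mixed concentration C = ΣQC/ΣQ = (3.390·0.5400 + 0.6400·54.90 + 0.06420·25.90 + 0.6210·23.60) / 4.715 = 53.28/4.715 = 11.30 mg/L.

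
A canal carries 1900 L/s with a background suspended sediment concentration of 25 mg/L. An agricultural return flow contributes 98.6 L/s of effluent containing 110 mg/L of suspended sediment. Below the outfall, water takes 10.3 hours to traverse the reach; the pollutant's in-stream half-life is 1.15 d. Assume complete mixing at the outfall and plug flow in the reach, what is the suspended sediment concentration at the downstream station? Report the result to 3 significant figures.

22.5 mg/L

Mixed concentration C = ΣQC/ΣQ = (1900·25.00 + 98.60·110.0) / 1999 = 58350/1999 = 29.19 mg/L.
Half-life 1.15 d → k = ln 2 / 1.15 = 0.6027 d⁻¹.
Applying C = C₀e^(−kt): 29.19 × 0.7721 = 22.54 mg/L.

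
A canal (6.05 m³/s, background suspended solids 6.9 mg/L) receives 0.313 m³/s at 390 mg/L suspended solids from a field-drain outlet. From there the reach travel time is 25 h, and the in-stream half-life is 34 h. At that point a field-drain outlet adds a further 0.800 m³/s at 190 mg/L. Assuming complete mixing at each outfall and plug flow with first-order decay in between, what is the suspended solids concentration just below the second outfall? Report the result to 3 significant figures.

35.0 mg/L

Conservation of mass: C = (6.050·6.900 + 0.3130·390.0) / 6.363 = 163.8/6.363 = 25.74 mg/L; combined flow 6.363 m³/s.
Half-life 34 h → k = ln 2 / 34 = 0.02039 h⁻¹ = 0.4893 d⁻¹.
First-order decay: C = 25.74·exp(−k·t) = 25.74·0.6007 = 15.46 mg/L.
At the second outfall, C = (6.363·15.46 + 0.8000·190.0) / (6.363 + 0.8000) = 34.96 mg/L.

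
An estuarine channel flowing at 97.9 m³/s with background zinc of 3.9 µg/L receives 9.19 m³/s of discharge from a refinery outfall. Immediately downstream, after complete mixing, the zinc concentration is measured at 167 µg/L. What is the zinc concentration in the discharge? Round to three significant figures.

Mass balance: 97.90·3.900 + 9.190·Cₑ = 107.1·167.0
→ Cₑ = (107.1·167.0 − 97.90·3.900) / 9.190 = 1904 µg/L.

1900 µg/L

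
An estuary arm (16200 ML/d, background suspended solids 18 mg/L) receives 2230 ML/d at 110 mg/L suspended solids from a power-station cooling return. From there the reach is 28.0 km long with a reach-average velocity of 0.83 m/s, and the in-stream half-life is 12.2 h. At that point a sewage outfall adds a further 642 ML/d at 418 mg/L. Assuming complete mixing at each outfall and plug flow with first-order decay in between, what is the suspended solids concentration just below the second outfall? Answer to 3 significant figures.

30.6 mg/L

After mixing, C = (16200·18.00 + 2230·110.0) / 18430 = 536900/18430 = 29.13 mg/L; combined flow 18430 ML/d.
Travel time t = 28.0·1000 / 0.83 = 33730 s = 9.371 h.
Half-life 12.2 h → k = ln 2 / 12.2 = 0.05682 h⁻¹ = 1.364 d⁻¹.
Applying C = C₀e^(−kt): 29.13 × 0.5872 = 17.11 mg/L.
At the second outfall, C = (18430·17.11 + 642.0·418.0) / (18430 + 642.0) = 30.60 mg/L.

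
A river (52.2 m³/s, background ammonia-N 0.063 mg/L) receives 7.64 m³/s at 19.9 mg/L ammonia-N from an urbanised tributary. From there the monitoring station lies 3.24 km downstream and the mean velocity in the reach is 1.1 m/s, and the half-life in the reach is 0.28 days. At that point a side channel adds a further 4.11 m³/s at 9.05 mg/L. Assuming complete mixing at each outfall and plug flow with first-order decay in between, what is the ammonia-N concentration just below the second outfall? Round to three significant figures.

Conservation of mass: C = (52.20·0.06300 + 7.640·19.90) / 59.84 = 155.3/59.84 = 2.596 mg/L; combined flow 59.84 m³/s.
Travel time t = 3.24·1000 / 1.1 = 2945 s = 0.8182 h.
Half-life 0.28 d → k = ln 2 / 0.28 = 2.476 d⁻¹.
First-order decay: C = 2.596·exp(−k·t) = 2.596·0.9191 = 2.386 mg/L.
Second outfall: C = (59.84·2.386 + 4.110·9.050)/63.95 = 2.814 mg/L.

2.81 mg/L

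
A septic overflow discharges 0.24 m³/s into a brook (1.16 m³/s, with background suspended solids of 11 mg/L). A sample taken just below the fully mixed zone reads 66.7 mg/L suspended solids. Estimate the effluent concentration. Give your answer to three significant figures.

336 mg/L

Mass balance: 1.160·11.00 + 0.2400·Cₑ = 1.400·66.70
→ Cₑ = (1.400·66.70 − 1.160·11.00) / 0.2400 = 335.9 mg/L.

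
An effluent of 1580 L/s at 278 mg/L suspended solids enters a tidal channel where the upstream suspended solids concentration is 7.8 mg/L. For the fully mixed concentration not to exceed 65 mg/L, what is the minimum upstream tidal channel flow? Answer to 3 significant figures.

5880 L/s

Set C_mix = 65: (Q·7.800 + 1580·278.0) / (Q + 1580) = 65
→ Q = 1580·(278.0 − 65)/(65 − 7.800) = 5884 L/s.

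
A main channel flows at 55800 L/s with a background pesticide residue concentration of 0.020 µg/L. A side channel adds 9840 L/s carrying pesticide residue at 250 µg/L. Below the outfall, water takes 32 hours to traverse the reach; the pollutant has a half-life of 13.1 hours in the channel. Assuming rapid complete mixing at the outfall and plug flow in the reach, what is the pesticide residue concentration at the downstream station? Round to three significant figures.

Conservation of mass: C = (55800·0.02000 + 9840·250.0) / 65640 = 2461000/65640 = 37.49 µg/L.
Half-life 13.1 h → k = ln 2 / 13.1 = 0.05291 h⁻¹ = 1.270 d⁻¹.
First-order decay: C = 37.49·exp(−k·t) = 37.49·0.1839 = 6.896 µg/L.

6.90 µg/L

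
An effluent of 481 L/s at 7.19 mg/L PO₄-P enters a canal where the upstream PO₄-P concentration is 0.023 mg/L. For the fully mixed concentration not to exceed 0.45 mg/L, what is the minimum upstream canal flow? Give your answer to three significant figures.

7590 L/s

Set C_mix = 0.45: (Q·0.02300 + 481.0·7.190) / (Q + 481.0) = 0.45
→ Q = 481.0·(7.190 − 0.45)/(0.45 − 0.02300) = 7592 L/s.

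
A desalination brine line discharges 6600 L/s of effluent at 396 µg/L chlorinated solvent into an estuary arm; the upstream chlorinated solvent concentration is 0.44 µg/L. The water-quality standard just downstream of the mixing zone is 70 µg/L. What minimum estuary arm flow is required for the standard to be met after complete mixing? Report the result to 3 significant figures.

Set C_mix = 70: (Q·0.4400 + 6600·396.0) / (Q + 6600) = 70
→ Q = 6600·(396.0 − 70)/(70 − 0.4400) = 30930 L/s.

30900 L/s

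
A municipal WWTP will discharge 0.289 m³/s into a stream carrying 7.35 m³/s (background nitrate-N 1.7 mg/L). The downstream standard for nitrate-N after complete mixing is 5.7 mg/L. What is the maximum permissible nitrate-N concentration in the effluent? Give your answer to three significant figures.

At the limit, (Qr·Cr + Qe·Cₑ)/(Qr + Qe) = 5.7:
Cₑ = (7.639·5.7 − 7.350·1.700) / 0.2890 = 107.4 mg/L.

107 mg/L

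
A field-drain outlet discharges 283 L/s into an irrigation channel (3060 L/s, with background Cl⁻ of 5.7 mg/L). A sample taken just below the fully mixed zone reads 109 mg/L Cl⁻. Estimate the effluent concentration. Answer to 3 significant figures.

1230 mg/L

Mass balance: 3060·5.700 + 283.0·Cₑ = 3343·109.0
→ Cₑ = (3343·109.0 − 3060·5.700) / 283.0 = 1226 mg/L.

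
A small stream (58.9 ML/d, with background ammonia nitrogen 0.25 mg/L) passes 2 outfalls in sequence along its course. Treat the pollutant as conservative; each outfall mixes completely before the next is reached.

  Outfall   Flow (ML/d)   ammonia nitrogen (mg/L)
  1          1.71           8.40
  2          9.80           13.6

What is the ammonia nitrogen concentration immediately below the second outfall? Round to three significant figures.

After outfall 1: Q = 58.90 + 1.710 = 60.61 ML/d; C = (58.90·0.2500 + 1.710·8.400)/60.61 = 0.4799 mg/L.
After outfall 2: Q = 60.61 + 9.800 = 70.41 ML/d; C = (60.61·0.4799 + 9.800·13.60)/70.41 = 2.306 mg/L.

2.31 mg/L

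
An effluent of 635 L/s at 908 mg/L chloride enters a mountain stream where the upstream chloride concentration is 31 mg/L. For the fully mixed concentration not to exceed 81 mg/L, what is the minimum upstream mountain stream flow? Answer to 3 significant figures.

Set C_mix = 81: (Q·31.00 + 635.0·908.0) / (Q + 635.0) = 81
→ Q = 635.0·(908.0 − 81)/(81 − 31.00) = 10500 L/s.

10500 L/s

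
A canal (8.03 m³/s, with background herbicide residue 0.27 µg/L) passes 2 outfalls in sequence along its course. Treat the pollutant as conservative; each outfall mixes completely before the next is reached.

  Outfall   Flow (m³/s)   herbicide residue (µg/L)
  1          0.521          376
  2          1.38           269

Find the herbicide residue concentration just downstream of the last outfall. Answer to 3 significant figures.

57.3 µg/L

After outfall 1: Q = 8.030 + 0.5210 = 8.551 m³/s; C = (8.030·0.2700 + 0.5210·376.0)/8.551 = 23.16 µg/L.
After outfall 2: Q = 8.551 + 1.380 = 9.931 m³/s; C = (8.551·23.16 + 1.380·269.0)/9.931 = 57.32 µg/L.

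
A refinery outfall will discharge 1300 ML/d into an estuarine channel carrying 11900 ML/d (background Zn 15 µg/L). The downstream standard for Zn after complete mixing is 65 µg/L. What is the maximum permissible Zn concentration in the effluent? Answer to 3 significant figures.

523 µg/L

At the limit, (Qr·Cr + Qe·Cₑ)/(Qr + Qe) = 65:
Cₑ = (13200·65 − 11900·15.00) / 1300 = 522.7 µg/L.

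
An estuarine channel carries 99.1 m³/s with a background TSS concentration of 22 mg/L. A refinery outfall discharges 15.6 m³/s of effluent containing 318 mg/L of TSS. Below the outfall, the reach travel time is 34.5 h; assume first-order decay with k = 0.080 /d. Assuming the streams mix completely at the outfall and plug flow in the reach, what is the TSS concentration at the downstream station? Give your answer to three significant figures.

55.5 mg/L

Conservation of mass: C = (99.10·22.00 + 15.60·318.0) / 114.7 = 7141/114.7 = 62.26 mg/L.
After decay, C = 62.26 × e^(−kt) = 62.26 × 0.8914 = 55.49 mg/L.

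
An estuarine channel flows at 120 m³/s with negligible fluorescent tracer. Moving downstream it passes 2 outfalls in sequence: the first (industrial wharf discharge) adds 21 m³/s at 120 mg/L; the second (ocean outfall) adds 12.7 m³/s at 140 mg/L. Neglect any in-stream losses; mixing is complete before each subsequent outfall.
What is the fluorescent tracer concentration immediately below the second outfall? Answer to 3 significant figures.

28.0 mg/L

Below outfall 1: Q → 141.0 m³/s, C = (120.0·0 + 21.00·120.0)/141.0 = 17.87 mg/L.
Below outfall 2: Q → 153.7 m³/s, C = (141.0·17.87 + 12.70·140.0)/153.7 = 27.96 mg/L.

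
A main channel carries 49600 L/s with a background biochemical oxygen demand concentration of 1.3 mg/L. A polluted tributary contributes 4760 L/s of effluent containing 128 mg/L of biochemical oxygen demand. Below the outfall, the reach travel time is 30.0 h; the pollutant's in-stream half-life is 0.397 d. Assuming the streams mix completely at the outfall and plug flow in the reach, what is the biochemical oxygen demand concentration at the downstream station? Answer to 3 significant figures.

1.40 mg/L

After mixing, C = (49600·1.300 + 4760·128.0) / 54360 = 673800/54360 = 12.39 mg/L.
Half-life 0.397 d → k = ln 2 / 0.397 = 1.746 d⁻¹.
Decay over the reach: 12.39·exp(−kt) = 12.39·0.1128 = 1.398 mg/L.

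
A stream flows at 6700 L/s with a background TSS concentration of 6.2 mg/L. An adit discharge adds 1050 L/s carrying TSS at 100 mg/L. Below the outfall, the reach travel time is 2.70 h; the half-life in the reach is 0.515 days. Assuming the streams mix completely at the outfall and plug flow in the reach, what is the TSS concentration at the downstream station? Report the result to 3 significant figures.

Mass balance: C = (6700·6.200 + 1050·100.0) / 7750 = 146500/7750 = 18.91 mg/L.
Half-life 0.515 d → k = ln 2 / 0.515 = 1.346 d⁻¹.
Decay over the reach: 18.91·exp(−kt) = 18.91·0.8595 = 16.25 mg/L.

16.3 mg/L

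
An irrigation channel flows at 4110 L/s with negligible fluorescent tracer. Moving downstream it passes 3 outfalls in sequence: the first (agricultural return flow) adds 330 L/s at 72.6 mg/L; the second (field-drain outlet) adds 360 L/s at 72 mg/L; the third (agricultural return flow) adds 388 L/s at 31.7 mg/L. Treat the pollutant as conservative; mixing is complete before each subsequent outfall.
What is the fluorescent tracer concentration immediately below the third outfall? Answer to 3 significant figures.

12.0 mg/L

Outfall 1: combined Q = 4440 L/s; C = (4110·0 + 330.0·72.60)/4440 = 5.396 mg/L.
Outfall 2: combined Q = 4800 L/s; C = (4440·5.396 + 360.0·72.00)/4800 = 10.39 mg/L.
Outfall 3: combined Q = 5188 L/s; C = (4800·10.39 + 388.0·31.70)/5188 = 11.98 mg/L.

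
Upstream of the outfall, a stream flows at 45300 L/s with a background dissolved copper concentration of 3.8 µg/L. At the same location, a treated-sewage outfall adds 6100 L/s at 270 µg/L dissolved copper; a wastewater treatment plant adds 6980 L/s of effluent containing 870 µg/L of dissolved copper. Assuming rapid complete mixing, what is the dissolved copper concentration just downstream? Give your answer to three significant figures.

Flow-weighted average: C = (45300·3.800 + 6100·270.0 + 6980·870.0) / 58380 = 7892000/58380 = 135.2 µg/L.

135 µg/L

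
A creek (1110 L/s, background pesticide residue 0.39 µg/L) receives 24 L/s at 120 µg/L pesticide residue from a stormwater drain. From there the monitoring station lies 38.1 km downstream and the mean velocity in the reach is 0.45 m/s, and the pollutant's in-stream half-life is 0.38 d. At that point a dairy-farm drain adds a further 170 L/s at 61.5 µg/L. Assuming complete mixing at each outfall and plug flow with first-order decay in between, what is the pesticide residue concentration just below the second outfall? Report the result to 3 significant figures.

Flow-weighted average: C = (1110·0.3900 + 24.00·120.0) / 1134 = 3313/1134 = 2.921 µg/L; combined flow 1134 L/s.
Travel time t = 38.1·1000 / 0.45 = 84670 s = 23.52 h.
Half-life 0.38 d → k = ln 2 / 0.38 = 1.824 d⁻¹.
After decay, C = 2.921 × e^(−kt) = 2.921 × 0.1674 = 0.4890 µg/L.
At the second outfall, C = (1134·0.4890 + 170.0·61.50) / (1134 + 170.0) = 8.443 µg/L.

8.44 µg/L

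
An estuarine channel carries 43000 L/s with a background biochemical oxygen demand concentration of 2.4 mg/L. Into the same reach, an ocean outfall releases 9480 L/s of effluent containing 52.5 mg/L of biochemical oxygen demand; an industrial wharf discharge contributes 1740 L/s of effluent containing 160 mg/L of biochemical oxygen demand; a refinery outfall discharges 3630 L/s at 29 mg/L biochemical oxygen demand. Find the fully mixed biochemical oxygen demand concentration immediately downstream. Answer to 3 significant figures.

17.0 mg/L

Flow-weighted average: C = (43000·2.400 + 9480·52.50 + 1740·160.0 + 3630·29.00) / 57850 = 984600/57850 = 17.02 mg/L.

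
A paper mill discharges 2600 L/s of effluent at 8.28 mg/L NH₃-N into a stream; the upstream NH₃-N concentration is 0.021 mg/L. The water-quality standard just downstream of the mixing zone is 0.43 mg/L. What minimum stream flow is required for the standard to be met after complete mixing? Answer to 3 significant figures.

49900 L/s

Set C_mix = 0.43: (Q·0.02100 + 2600·8.280) / (Q + 2600) = 0.43
→ Q = 2600·(8.280 − 0.43)/(0.43 − 0.02100) = 49900 L/s.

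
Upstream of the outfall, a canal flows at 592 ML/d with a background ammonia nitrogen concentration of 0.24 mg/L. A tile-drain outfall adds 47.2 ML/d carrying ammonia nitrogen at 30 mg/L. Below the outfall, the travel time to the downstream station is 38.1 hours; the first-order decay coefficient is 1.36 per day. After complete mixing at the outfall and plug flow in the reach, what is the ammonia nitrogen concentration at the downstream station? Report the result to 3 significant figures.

After mixing, C = (592.0·0.2400 + 47.20·30.00) / 639.2 = 1558/639.2 = 2.438 mg/L.
Decay over the reach: 2.438·exp(−kt) = 2.438·0.1154 = 0.2814 mg/L.

0.281 mg/L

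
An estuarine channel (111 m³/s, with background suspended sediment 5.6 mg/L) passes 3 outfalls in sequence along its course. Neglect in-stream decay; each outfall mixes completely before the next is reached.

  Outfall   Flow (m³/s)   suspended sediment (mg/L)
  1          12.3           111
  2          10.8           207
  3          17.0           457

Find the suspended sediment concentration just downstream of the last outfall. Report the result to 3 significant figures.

79.4 mg/L

After outfall 1: Q = 111.0 + 12.30 = 123.3 m³/s; C = (111.0·5.600 + 12.30·111.0)/123.3 = 16.11 mg/L.
After outfall 2: Q = 123.3 + 10.80 = 134.1 m³/s; C = (123.3·16.11 + 10.80·207.0)/134.1 = 31.49 mg/L.
After outfall 3: Q = 134.1 + 17.00 = 151.1 m³/s; C = (134.1·31.49 + 17.00·457.0)/151.1 = 79.36 mg/L.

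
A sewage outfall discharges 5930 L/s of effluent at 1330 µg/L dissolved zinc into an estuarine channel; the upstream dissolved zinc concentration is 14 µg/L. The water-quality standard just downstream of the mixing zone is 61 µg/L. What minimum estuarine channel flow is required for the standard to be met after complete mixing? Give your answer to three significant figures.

Set C_mix = 61: (Q·14.00 + 5930·1330) / (Q + 5930) = 61
→ Q = 5930·(1330 − 61)/(61 − 14.00) = 160100 L/s.

160000 L/s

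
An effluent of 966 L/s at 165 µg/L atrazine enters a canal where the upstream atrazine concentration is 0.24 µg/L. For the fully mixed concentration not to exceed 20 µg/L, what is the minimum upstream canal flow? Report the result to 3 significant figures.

Set C_mix = 20: (Q·0.2400 + 966.0·165.0) / (Q + 966.0) = 20
→ Q = 966.0·(165.0 − 20)/(20 − 0.2400) = 7089 L/s.

7090 L/s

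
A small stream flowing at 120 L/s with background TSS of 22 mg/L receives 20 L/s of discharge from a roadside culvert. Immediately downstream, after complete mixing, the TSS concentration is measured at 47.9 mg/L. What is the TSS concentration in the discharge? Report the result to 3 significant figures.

203 mg/L

Mass balance: 120.0·22.00 + 20.00·Cₑ = 140.0·47.90
→ Cₑ = (140.0·47.90 − 120.0·22.00) / 20.00 = 203.3 mg/L.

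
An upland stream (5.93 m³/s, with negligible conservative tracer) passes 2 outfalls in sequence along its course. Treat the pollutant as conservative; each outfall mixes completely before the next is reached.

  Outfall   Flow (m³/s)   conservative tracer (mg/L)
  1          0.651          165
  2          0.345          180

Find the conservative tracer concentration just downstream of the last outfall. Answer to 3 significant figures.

Outfall 1: combined Q = 6.581 m³/s; C = (5.930·0 + 0.6510·165.0)/6.581 = 16.32 mg/L.
Outfall 2: combined Q = 6.926 m³/s; C = (6.581·16.32 + 0.3450·180.0)/6.926 = 24.48 mg/L.

24.5 mg/L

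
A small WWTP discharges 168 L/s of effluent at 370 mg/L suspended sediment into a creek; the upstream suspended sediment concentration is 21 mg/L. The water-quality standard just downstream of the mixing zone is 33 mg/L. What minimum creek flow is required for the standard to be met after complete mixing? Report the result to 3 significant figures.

Set C_mix = 33: (Q·21.00 + 168.0·370.0) / (Q + 168.0) = 33
→ Q = 168.0·(370.0 − 33)/(33 − 21.00) = 4718 L/s.

4720 L/s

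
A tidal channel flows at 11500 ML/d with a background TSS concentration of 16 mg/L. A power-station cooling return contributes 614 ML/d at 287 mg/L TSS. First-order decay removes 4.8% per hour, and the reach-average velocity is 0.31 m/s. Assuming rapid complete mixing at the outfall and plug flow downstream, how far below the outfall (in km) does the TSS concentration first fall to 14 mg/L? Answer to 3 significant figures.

17.1 km

Mass balance: C = (11500·16.00 + 614.0·287.0) / 12110 = 360200/12110 = 29.74 mg/L.
4.8%/h lost → k = −ln(1 − 0.048) = 0.04919 h⁻¹.
Set 29.74·exp(−k·t) = 14 → t = ln(29.74/14)/k = 55130 s = 15.31 h.
Distance = v·t = 0.31·55130 = 17090 m = 17.09 km.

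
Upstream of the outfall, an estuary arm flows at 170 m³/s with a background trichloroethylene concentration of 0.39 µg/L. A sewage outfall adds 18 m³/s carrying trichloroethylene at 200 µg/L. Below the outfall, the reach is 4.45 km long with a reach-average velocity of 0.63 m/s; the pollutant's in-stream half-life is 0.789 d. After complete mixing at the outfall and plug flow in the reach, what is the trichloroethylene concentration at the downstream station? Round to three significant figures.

Mixed concentration C = ΣQC/ΣQ = (170.0·0.3900 + 18.00·200.0) / 188.0 = 3666/188.0 = 19.50 µg/L.
Travel time t = 4.45·1000 / 0.63 = 7063 s = 1.962 h.
Half-life 0.789 d → k = ln 2 / 0.789 = 0.8785 d⁻¹.
First-order decay: C = 19.50·exp(−k·t) = 19.50·0.9307 = 18.15 µg/L.

18.2 µg/L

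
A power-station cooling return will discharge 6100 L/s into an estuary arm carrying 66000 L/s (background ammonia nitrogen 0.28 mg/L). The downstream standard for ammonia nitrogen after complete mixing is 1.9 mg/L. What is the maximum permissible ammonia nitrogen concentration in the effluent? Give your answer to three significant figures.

19.4 mg/L

At the limit, (Qr·Cr + Qe·Cₑ)/(Qr + Qe) = 1.9:
Cₑ = (72100·1.9 − 66000·0.2800) / 6100 = 19.43 mg/L.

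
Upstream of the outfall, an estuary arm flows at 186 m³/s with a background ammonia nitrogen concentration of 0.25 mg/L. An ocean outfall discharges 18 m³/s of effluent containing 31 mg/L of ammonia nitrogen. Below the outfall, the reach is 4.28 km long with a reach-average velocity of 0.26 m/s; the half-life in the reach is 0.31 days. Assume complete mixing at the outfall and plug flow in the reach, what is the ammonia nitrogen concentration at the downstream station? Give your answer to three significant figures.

Mass balance: C = (186.0·0.2500 + 18.00·31.00) / 204.0 = 604.5/204.0 = 2.963 mg/L.
Travel time t = 4.28·1000 / 0.26 = 16460 s = 4.573 h.
Half-life 0.31 d → k = ln 2 / 0.31 = 2.236 d⁻¹.
First-order decay: C = 2.963·exp(−k·t) = 2.963·0.6531 = 1.935 mg/L.

1.94 mg/L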